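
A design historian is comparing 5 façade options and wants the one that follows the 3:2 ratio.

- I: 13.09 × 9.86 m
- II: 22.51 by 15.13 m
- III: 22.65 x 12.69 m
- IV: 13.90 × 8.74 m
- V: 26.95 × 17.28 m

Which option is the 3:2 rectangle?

II

Target 3:2 ≈ 1.500.
I: 1.328 (Δ0.172)  II: 1.488 (Δ0.012)  III: 1.785 (Δ0.285)  IV: 1.590 (Δ0.090)  V: 1.560 (Δ0.060)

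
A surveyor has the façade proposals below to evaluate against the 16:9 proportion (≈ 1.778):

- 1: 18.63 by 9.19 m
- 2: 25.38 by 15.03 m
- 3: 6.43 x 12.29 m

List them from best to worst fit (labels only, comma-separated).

2, 3, 1

Ratios: 1 = 18.63 / 9.19 ≈ 2.027; 2 = 25.38 / 15.03 ≈ 1.689; 3 = 12.29 / 6.43 ≈ 1.911.
|Δ from 1.778|: 1 0.249; 2 0.089; 3 0.133.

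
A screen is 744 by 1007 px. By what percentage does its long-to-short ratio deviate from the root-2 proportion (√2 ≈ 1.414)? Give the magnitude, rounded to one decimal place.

Ratio = 1007 / 744 ≈ 1.3535.
Ideal root-2 ≈ 1.4142. |1.3535 − 1.4142| / 1.4142 ≈ 4.29% → 4.3%.

4.3%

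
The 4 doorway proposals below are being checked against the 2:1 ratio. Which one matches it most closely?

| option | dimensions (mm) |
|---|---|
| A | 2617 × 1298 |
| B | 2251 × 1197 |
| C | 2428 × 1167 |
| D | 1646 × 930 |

Ratios (long/short): A ≈ 2.016; B ≈ 1.881; C ≈ 2.081; D ≈ 1.770.
2:1 ≈ 2.000; option A is nearest (Δ 0.016).

A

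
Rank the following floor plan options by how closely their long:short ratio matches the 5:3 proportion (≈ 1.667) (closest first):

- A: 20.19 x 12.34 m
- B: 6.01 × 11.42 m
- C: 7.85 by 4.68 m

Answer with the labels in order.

C, A, B

A: 20.19/12.34 ≈ 1.636 → |1.636 − 1.667| = 0.031
B: 11.42/6.01 ≈ 1.900 → |1.900 − 1.667| = 0.233
C: 7.85/4.68 ≈ 1.677 → |1.677 − 1.667| = 0.010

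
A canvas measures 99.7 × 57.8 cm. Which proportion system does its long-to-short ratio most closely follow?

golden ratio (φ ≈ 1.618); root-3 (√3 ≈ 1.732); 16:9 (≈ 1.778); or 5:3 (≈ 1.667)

Ratio = 99.7 / 57.8 ≈ 1.725.
Distances: golden ratio 1.618 (Δ 0.107); root-3 1.732 (Δ 0.007); 16:9 1.778 (Δ 0.053); 5:3 1.667 (Δ 0.058).

root-3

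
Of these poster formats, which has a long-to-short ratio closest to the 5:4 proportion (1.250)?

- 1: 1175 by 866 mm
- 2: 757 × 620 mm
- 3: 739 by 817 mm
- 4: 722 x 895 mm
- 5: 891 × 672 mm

4

Ratios (long/short): 1 ≈ 1.357; 2 ≈ 1.221; 3 ≈ 1.106; 4 ≈ 1.240; 5 ≈ 1.326.
5:4 ≈ 1.250; option 4 is nearest (Δ 0.010).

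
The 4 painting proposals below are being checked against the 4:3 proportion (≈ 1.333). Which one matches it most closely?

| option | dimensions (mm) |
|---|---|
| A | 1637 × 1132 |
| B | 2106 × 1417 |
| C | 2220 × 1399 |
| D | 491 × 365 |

D

Target 4:3 ≈ 1.333.
A: 1.446 (Δ0.113)  B: 1.486 (Δ0.153)  C: 1.587 (Δ0.254)  D: 1.345 (Δ0.012)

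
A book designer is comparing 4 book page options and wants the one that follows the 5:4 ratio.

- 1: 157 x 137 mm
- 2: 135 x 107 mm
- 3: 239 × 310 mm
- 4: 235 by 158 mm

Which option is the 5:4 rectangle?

Target 5:4 ≈ 1.250.
1: 1.146 (Δ0.104)  2: 1.262 (Δ0.012)  3: 1.297 (Δ0.047)  4: 1.487 (Δ0.237)

2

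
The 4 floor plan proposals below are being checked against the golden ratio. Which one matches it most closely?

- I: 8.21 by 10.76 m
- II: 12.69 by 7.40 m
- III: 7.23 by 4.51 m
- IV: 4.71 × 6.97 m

III

Target golden ratio ≈ 1.618.
I: 1.311 (Δ0.307)  II: 1.715 (Δ0.097)  III: 1.603 (Δ0.015)  IV: 1.480 (Δ0.138)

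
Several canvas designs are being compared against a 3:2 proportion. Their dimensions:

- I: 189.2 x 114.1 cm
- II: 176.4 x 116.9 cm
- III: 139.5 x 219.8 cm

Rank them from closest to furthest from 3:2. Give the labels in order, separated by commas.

Ratios: I = 189.2 / 114.1 ≈ 1.658; II = 176.4 / 116.9 ≈ 1.509; III = 219.8 / 139.5 ≈ 1.576.
|Δ from 1.500|: I 0.158; II 0.009; III 0.076.

II, III, I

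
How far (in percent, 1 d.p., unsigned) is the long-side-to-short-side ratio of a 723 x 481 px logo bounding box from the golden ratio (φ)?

7.1%

Ratio = 723 / 481 ≈ 1.5031.
Ideal golden ratio ≈ 1.6180. |1.5031 − 1.6180| / 1.6180 ≈ 7.10% → 7.1%.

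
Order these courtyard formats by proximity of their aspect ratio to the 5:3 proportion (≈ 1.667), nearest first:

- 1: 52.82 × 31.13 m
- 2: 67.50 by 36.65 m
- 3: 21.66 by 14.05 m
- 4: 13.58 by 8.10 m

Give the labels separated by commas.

4, 1, 3, 2

1: 52.82/31.13 ≈ 1.697 → |1.697 − 1.667| = 0.030
2: 67.50/36.65 ≈ 1.842 → |1.842 − 1.667| = 0.175
3: 21.66/14.05 ≈ 1.542 → |1.542 − 1.667| = 0.125
4: 13.58/8.10 ≈ 1.677 → |1.677 − 1.667| = 0.010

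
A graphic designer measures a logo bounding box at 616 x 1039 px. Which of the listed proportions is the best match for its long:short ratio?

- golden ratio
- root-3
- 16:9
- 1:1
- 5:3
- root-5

Ratio = 1039 / 616 ≈ 1.687.
Distances: golden ratio 1.618 (Δ 0.069); root-3 1.732 (Δ 0.045); 16:9 1.778 (Δ 0.091); 1:1 1.000 (Δ 0.687); 5:3 1.667 (Δ 0.020); root-5 2.236 (Δ 0.549).

5:3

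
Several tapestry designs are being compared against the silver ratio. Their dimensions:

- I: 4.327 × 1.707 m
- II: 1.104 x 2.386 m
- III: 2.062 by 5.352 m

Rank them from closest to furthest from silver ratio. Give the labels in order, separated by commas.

Ratios: I = 4.327 / 1.707 ≈ 2.535; II = 2.386 / 1.104 ≈ 2.161; III = 5.352 / 2.062 ≈ 2.596.
|Δ from 2.414|: I 0.121; II 0.253; III 0.182.

I, III, II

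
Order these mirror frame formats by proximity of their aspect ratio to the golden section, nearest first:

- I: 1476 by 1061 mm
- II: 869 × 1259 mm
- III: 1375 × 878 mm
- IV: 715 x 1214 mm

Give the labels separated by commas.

III, IV, II, I

Ratios: I = 1476 / 1061 ≈ 1.391; II = 1259 / 869 ≈ 1.449; III = 1375 / 878 ≈ 1.566; IV = 1214 / 715 ≈ 1.698.
|Δ from 1.618|: I 0.227; II 0.169; III 0.052; IV 0.080.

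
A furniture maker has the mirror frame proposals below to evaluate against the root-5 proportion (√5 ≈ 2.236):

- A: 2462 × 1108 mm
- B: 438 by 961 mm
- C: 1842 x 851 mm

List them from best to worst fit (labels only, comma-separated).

A, B, C

Ratios: A = 2462 / 1108 ≈ 2.222; B = 961 / 438 ≈ 2.194; C = 1842 / 851 ≈ 2.165.
|Δ from 2.236|: A 0.014; B 0.042; C 0.071.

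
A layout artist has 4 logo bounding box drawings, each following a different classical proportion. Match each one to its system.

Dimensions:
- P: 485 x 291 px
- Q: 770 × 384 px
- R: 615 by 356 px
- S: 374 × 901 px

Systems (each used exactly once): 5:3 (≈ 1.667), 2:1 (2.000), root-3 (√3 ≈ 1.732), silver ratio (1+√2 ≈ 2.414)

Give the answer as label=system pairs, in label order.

P = 485/291 ≈ 1.667 → 5:3 (1.667)
Q = 770/384 ≈ 2.005 → 2:1 (2.000)
R = 615/356 ≈ 1.728 → root-3 (1.732)
S = 901/374 ≈ 2.409 → silver ratio (2.414)

P=5:3, Q=2:1, R=root-3, S=silver ratio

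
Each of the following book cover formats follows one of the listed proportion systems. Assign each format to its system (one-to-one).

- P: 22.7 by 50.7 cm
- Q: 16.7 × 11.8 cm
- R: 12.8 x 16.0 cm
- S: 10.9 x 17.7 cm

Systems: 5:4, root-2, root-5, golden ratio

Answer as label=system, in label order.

P=root-5, Q=root-2, R=5:4, S=golden ratio

P = 50.7/22.7 ≈ 2.233 → root-5 (2.236)
Q = 16.7/11.8 ≈ 1.415 → root-2 (1.414)
R = 16.0/12.8 ≈ 1.250 → 5:4 (1.250)
S = 17.7/10.9 ≈ 1.624 → golden ratio (1.618)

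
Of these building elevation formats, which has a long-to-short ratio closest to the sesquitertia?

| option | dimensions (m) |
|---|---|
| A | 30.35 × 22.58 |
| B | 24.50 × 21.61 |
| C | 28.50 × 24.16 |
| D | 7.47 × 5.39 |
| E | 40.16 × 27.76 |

Ratios (long/short): A ≈ 1.344; B ≈ 1.134; C ≈ 1.180; D ≈ 1.386; E ≈ 1.447.
4:3 ≈ 1.333; option A is nearest (Δ 0.011).

A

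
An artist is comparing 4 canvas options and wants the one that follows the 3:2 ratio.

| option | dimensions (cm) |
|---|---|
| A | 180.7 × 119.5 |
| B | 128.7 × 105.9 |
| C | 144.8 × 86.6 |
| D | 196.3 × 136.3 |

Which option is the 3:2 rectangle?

A

Ratios (long/short): A ≈ 1.512; B ≈ 1.215; C ≈ 1.672; D ≈ 1.440.
3:2 ≈ 1.500; option A is nearest (Δ 0.012).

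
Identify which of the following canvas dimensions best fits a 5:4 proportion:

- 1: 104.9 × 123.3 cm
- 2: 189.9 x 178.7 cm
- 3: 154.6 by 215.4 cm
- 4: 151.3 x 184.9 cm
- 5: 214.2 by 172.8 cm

5

Ratios (long/short): 1 ≈ 1.175; 2 ≈ 1.063; 3 ≈ 1.393; 4 ≈ 1.222; 5 ≈ 1.240.
5:4 ≈ 1.250; option 5 is nearest (Δ 0.010).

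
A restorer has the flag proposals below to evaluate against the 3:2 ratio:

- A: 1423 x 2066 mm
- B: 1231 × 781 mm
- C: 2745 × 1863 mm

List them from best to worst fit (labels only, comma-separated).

Ratios: A = 2066 / 1423 ≈ 1.452; B = 1231 / 781 ≈ 1.576; C = 2745 / 1863 ≈ 1.473.
|Δ from 1.500|: A 0.048; B 0.076; C 0.027.

C, A, B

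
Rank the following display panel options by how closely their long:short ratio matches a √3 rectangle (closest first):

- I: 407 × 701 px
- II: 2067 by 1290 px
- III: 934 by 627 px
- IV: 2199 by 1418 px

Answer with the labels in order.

I: 701/407 ≈ 1.722 → |1.722 − 1.732| = 0.010
II: 2067/1290 ≈ 1.602 → |1.602 − 1.732| = 0.130
III: 934/627 ≈ 1.490 → |1.490 − 1.732| = 0.242
IV: 2199/1418 ≈ 1.551 → |1.551 − 1.732| = 0.181

I, II, IV, III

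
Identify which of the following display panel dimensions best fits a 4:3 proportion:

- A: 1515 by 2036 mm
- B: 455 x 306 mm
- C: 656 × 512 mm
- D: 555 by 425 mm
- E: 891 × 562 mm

Target 4:3 ≈ 1.333.
A: 1.344 (Δ0.011)  B: 1.487 (Δ0.154)  C: 1.281 (Δ0.052)  D: 1.306 (Δ0.027)  E: 1.585 (Δ0.252)

A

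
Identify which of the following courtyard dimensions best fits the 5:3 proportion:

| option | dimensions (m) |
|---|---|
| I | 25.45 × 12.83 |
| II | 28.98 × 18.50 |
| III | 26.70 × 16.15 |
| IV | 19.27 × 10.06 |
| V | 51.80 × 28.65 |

III

Ratios (long/short): I ≈ 1.984; II ≈ 1.566; III ≈ 1.653; IV ≈ 1.916; V ≈ 1.808.
5:3 ≈ 1.667; option III is nearest (Δ 0.014).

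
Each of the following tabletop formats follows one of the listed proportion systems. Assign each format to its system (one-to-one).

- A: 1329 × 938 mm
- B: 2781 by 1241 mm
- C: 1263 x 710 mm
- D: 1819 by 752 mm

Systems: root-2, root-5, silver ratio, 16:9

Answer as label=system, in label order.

A=root-2, B=root-5, C=16:9, D=silver ratio

Ratios: A ≈ 1.417; B ≈ 2.241; C ≈ 1.779; D ≈ 2.419.
Targets: root-2 ≈ 1.414; root-5 ≈ 2.236; silver ratio ≈ 2.414; 16:9 ≈ 1.778.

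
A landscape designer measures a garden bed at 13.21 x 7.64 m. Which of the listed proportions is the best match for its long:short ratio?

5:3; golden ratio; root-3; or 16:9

root-3

13.21/7.64 ≈ 1.729. Nearest candidates are root-3 (1.732, off by 0.003) and 16:9 (1.778, off by 0.049).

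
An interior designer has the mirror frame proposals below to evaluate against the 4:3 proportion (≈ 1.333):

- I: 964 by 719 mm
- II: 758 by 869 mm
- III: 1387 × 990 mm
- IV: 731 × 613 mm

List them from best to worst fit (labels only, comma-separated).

Ratios: I = 964 / 719 ≈ 1.341; II = 869 / 758 ≈ 1.146; III = 1387 / 990 ≈ 1.401; IV = 731 / 613 ≈ 1.192.
|Δ from 1.333|: I 0.008; II 0.187; III 0.068; IV 0.141.

I, III, IV, II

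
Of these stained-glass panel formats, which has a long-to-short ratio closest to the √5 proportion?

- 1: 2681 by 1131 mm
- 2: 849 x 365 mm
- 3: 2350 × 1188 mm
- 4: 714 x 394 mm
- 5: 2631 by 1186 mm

5

Target root-5 ≈ 2.236.
1: 2.370 (Δ0.134)  2: 2.326 (Δ0.090)  3: 1.978 (Δ0.258)  4: 1.812 (Δ0.424)  5: 2.218 (Δ0.018)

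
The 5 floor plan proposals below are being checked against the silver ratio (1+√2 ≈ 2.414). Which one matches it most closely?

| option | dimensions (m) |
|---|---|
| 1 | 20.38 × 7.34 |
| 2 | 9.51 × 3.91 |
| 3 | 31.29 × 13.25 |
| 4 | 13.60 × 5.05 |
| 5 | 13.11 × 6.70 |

Target silver ratio ≈ 2.414.
1: 2.777 (Δ0.363)  2: 2.432 (Δ0.018)  3: 2.362 (Δ0.052)  4: 2.693 (Δ0.279)  5: 1.957 (Δ0.457)

2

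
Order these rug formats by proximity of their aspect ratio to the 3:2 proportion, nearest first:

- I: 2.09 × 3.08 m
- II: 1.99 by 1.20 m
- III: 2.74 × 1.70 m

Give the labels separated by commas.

I, III, II

I: 3.08/2.09 ≈ 1.474 → |1.474 − 1.500| = 0.026
II: 1.99/1.20 ≈ 1.658 → |1.658 − 1.500| = 0.158
III: 2.74/1.70 ≈ 1.612 → |1.612 − 1.500| = 0.112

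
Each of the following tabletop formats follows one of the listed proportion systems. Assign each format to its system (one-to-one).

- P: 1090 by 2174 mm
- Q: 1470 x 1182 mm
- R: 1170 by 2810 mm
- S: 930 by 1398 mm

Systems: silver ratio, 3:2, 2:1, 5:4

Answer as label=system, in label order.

P=2:1, Q=5:4, R=silver ratio, S=3:2

P = 2174/1090 ≈ 1.994 → 2:1 (2.000)
Q = 1470/1182 ≈ 1.244 → 5:4 (1.250)
R = 2810/1170 ≈ 2.402 → silver ratio (2.414)
S = 1398/930 ≈ 1.503 → 3:2 (1.500)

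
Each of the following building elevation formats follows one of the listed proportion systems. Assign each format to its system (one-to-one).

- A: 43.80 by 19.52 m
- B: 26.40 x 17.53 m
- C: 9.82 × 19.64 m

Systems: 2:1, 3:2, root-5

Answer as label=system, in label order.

A=root-5, B=3:2, C=2:1

Ratios: A ≈ 2.244; B ≈ 1.506; C ≈ 2.000.
Targets: 2:1 ≈ 2.000; 3:2 ≈ 1.500; root-5 ≈ 2.236.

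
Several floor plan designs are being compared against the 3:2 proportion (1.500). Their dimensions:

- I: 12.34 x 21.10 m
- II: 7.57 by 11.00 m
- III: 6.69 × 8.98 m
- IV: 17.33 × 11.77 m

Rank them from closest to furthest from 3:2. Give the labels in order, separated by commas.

Ratios: I = 21.10 / 12.34 ≈ 1.710; II = 11.00 / 7.57 ≈ 1.453; III = 8.98 / 6.69 ≈ 1.342; IV = 17.33 / 11.77 ≈ 1.472.
|Δ from 1.500|: I 0.210; II 0.047; III 0.158; IV 0.028.

IV, II, III, I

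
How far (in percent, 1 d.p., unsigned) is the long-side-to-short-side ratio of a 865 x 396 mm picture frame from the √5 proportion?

Ratio = 865 / 396 ≈ 2.1843.
Ideal root-5 ≈ 2.2361. |2.1843 − 2.2361| / 2.2361 ≈ 2.32% → 2.3%.

2.3%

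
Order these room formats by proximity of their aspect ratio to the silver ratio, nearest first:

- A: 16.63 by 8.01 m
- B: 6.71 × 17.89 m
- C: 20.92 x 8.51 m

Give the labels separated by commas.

C, B, A

A: 16.63/8.01 ≈ 2.076 → |2.076 − 2.414| = 0.338
B: 17.89/6.71 ≈ 2.666 → |2.666 − 2.414| = 0.252
C: 20.92/8.51 ≈ 2.458 → |2.458 − 2.414| = 0.044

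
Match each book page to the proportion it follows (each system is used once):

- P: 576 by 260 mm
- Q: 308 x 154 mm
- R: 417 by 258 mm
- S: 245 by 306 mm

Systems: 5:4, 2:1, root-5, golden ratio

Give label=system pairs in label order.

P=root-5, Q=2:1, R=golden ratio, S=5:4

P = 576/260 ≈ 2.215 → root-5 (2.236)
Q = 308/154 ≈ 2.000 → 2:1 (2.000)
R = 417/258 ≈ 1.616 → golden ratio (1.618)
S = 306/245 ≈ 1.249 → 5:4 (1.250)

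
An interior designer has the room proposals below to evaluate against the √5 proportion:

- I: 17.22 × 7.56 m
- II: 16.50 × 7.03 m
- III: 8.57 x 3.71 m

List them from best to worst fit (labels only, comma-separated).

I, III, II

Ratios: I = 17.22 / 7.56 ≈ 2.278; II = 16.50 / 7.03 ≈ 2.347; III = 8.57 / 3.71 ≈ 2.310.
|Δ from 2.236|: I 0.042; II 0.111; III 0.074.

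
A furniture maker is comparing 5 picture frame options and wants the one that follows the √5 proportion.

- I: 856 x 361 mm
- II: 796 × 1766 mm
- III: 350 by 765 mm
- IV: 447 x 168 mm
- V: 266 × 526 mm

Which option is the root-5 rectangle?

Ratios (long/short): I ≈ 2.371; II ≈ 2.219; III ≈ 2.186; IV ≈ 2.661; V ≈ 1.977.
root-5 ≈ 2.236; option II is nearest (Δ 0.017).

II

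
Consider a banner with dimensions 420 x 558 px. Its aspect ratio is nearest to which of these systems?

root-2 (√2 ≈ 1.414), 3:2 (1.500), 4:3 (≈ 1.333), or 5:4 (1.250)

4:3

558/420 ≈ 1.329. Nearest candidates are 4:3 (1.333, off by 0.004) and 5:4 (1.250, off by 0.079).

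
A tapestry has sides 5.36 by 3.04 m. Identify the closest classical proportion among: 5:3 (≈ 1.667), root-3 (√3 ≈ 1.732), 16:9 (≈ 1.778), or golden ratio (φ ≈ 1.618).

16:9

Ratio = 5.36 / 3.04 ≈ 1.763.
Distances: 5:3 1.667 (Δ 0.096); root-3 1.732 (Δ 0.031); 16:9 1.778 (Δ 0.015); golden ratio 1.618 (Δ 0.145).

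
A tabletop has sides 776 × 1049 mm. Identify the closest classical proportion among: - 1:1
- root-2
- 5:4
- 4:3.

4:3

1049/776 ≈ 1.352. Nearest candidates are 4:3 (1.333, off by 0.019) and root-2 (1.414, off by 0.062).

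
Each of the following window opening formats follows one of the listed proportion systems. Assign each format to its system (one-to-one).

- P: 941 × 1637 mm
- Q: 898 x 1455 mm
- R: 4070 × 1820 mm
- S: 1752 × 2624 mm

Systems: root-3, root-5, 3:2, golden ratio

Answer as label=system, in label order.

P=root-3, Q=golden ratio, R=root-5, S=3:2

P = 1637/941 ≈ 1.740 → root-3 (1.732)
Q = 1455/898 ≈ 1.620 → golden ratio (1.618)
R = 4070/1820 ≈ 2.236 → root-5 (2.236)
S = 2624/1752 ≈ 1.498 → 3:2 (1.500)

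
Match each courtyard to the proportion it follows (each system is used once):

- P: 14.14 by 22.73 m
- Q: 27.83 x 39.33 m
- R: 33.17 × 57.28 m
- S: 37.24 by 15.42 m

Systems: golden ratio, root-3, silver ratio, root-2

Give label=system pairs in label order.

Ratios: P ≈ 1.607; Q ≈ 1.413; R ≈ 1.727; S ≈ 2.415.
Targets: golden ratio ≈ 1.618; root-3 ≈ 1.732; silver ratio ≈ 2.414; root-2 ≈ 1.414.

P=golden ratio, Q=root-2, R=root-3, S=silver ratio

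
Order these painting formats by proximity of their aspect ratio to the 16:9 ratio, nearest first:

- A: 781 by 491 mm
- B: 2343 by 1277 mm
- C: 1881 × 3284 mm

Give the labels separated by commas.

C, B, A

Ratios: A = 781 / 491 ≈ 1.591; B = 2343 / 1277 ≈ 1.835; C = 3284 / 1881 ≈ 1.746.
|Δ from 1.778|: A 0.187; B 0.057; C 0.032.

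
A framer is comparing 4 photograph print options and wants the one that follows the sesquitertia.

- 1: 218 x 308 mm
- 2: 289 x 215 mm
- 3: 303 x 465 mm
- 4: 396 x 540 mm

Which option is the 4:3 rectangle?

Ratios (long/short): 1 ≈ 1.413; 2 ≈ 1.344; 3 ≈ 1.535; 4 ≈ 1.364.
4:3 ≈ 1.333; option 2 is nearest (Δ 0.011).

2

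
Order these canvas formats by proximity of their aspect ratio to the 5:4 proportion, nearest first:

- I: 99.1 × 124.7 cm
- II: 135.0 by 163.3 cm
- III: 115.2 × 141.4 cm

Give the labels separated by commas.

Ratios: I = 124.7 / 99.1 ≈ 1.258; II = 163.3 / 135.0 ≈ 1.210; III = 141.4 / 115.2 ≈ 1.227.
|Δ from 1.250|: I 0.008; II 0.040; III 0.023.

I, III, II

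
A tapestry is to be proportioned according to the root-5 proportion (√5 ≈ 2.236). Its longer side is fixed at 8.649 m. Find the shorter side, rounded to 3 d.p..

root-5 ≈ 2.23607.
Shorter side = 8.649 ÷ 2.23607 ≈ 3.86795 → 3.868 m.

3.868 m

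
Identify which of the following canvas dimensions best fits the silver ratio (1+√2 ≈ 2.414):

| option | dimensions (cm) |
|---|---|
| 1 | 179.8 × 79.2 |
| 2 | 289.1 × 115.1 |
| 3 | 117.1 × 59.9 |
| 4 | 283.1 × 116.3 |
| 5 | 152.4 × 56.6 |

4

Target silver ratio ≈ 2.414.
1: 2.270 (Δ0.144)  2: 2.512 (Δ0.098)  3: 1.955 (Δ0.459)  4: 2.434 (Δ0.020)  5: 2.693 (Δ0.279)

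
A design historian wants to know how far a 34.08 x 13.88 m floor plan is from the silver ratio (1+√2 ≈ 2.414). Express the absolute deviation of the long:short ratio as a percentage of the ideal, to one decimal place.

Ratio = 34.08 / 13.88 ≈ 2.4553.
Ideal silver ratio ≈ 2.4142. |2.4553 − 2.4142| / 2.4142 ≈ 1.70% → 1.7%.

1.7%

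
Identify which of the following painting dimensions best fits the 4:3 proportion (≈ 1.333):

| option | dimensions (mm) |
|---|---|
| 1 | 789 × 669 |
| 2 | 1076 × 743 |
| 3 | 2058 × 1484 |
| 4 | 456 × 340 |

4

Target 4:3 ≈ 1.333.
1: 1.179 (Δ0.154)  2: 1.448 (Δ0.115)  3: 1.387 (Δ0.054)  4: 1.341 (Δ0.008)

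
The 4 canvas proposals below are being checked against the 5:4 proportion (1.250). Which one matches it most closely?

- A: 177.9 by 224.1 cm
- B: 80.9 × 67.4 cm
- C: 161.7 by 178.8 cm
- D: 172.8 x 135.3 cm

Target 5:4 ≈ 1.250.
A: 1.260 (Δ0.010)  B: 1.200 (Δ0.050)  C: 1.106 (Δ0.144)  D: 1.277 (Δ0.027)

A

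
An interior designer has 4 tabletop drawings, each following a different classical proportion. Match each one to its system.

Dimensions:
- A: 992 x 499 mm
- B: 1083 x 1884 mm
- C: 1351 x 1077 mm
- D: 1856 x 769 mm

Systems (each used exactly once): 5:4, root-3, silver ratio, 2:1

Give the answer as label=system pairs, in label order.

A=2:1, B=root-3, C=5:4, D=silver ratio

A = 992/499 ≈ 1.988 → 2:1 (2.000)
B = 1884/1083 ≈ 1.740 → root-3 (1.732)
C = 1351/1077 ≈ 1.254 → 5:4 (1.250)
D = 1856/769 ≈ 2.414 → silver ratio (2.414)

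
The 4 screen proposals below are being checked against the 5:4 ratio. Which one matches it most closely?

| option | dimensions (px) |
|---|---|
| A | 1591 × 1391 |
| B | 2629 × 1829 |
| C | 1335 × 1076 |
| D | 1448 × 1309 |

C

Target 5:4 ≈ 1.250.
A: 1.144 (Δ0.106)  B: 1.437 (Δ0.187)  C: 1.241 (Δ0.009)  D: 1.106 (Δ0.144)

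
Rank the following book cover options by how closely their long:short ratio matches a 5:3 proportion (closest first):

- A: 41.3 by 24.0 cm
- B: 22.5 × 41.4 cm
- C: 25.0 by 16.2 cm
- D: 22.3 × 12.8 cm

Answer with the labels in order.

A, D, C, B

Ratios: A = 41.3 / 24.0 ≈ 1.721; B = 41.4 / 22.5 ≈ 1.840; C = 25.0 / 16.2 ≈ 1.543; D = 22.3 / 12.8 ≈ 1.742.
|Δ from 1.667|: A 0.054; B 0.173; C 0.124; D 0.075.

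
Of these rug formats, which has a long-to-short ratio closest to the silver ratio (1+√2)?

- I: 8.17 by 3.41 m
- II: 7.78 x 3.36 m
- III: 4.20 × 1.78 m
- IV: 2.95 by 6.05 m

Target silver ratio ≈ 2.414.
I: 2.396 (Δ0.018)  II: 2.315 (Δ0.099)  III: 2.360 (Δ0.054)  IV: 2.051 (Δ0.363)

I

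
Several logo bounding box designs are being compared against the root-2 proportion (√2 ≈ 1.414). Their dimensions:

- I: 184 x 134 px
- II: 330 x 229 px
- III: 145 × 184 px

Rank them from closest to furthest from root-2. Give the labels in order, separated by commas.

II, I, III

I: 184/134 ≈ 1.373 → |1.373 − 1.414| = 0.041
II: 330/229 ≈ 1.441 → |1.441 − 1.414| = 0.027
III: 184/145 ≈ 1.269 → |1.269 − 1.414| = 0.145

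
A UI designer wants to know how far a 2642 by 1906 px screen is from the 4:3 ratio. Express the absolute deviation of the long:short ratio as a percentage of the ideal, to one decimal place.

Ratio = 2642 / 1906 ≈ 1.3861.
Ideal 4:3 ≈ 1.3333. |1.3861 − 1.3333| / 1.3333 ≈ 3.96% → 4.0%.

4.0%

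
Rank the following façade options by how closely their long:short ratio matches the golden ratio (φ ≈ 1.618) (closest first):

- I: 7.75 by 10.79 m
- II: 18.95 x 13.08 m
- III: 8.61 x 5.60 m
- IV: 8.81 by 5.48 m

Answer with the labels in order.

IV, III, II, I

Ratios: I = 10.79 / 7.75 ≈ 1.392; II = 18.95 / 13.08 ≈ 1.449; III = 8.61 / 5.60 ≈ 1.538; IV = 8.81 / 5.48 ≈ 1.608.
|Δ from 1.618|: I 0.226; II 0.169; III 0.080; IV 0.010.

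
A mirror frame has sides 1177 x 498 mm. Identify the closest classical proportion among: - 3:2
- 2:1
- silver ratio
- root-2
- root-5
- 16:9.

silver ratio

1177/498 ≈ 2.363. Nearest candidates are silver ratio (2.414, off by 0.051) and root-5 (2.236, off by 0.127).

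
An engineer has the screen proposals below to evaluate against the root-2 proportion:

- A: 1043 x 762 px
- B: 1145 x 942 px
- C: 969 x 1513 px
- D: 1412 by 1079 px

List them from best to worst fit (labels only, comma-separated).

A, D, C, B

Ratios: A = 1043 / 762 ≈ 1.369; B = 1145 / 942 ≈ 1.215; C = 1513 / 969 ≈ 1.561; D = 1412 / 1079 ≈ 1.309.
|Δ from 1.414|: A 0.045; B 0.199; C 0.147; D 0.105.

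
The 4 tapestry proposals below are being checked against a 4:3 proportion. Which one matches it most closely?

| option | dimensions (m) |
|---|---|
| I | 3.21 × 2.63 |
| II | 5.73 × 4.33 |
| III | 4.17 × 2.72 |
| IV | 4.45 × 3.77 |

II

Target 4:3 ≈ 1.333.
I: 1.221 (Δ0.112)  II: 1.323 (Δ0.010)  III: 1.533 (Δ0.200)  IV: 1.180 (Δ0.153)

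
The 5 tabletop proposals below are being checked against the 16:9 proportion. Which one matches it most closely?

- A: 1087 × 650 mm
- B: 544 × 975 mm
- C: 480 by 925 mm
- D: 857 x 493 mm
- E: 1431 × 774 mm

B

Ratios (long/short): A ≈ 1.672; B ≈ 1.792; C ≈ 1.927; D ≈ 1.738; E ≈ 1.849.
16:9 ≈ 1.778; option B is nearest (Δ 0.014).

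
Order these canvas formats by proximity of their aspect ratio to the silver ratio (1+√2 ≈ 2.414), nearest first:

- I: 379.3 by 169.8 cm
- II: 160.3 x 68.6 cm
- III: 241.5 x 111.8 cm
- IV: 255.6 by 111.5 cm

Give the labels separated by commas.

Ratios: I = 379.3 / 169.8 ≈ 2.234; II = 160.3 / 68.6 ≈ 2.337; III = 241.5 / 111.8 ≈ 2.160; IV = 255.6 / 111.5 ≈ 2.292.
|Δ from 2.414|: I 0.180; II 0.077; III 0.254; IV 0.122.

II, IV, I, III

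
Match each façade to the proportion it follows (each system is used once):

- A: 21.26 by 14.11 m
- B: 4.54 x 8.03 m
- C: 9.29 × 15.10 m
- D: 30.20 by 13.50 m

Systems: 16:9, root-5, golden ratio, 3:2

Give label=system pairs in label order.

A = 21.26/14.11 ≈ 1.507 → 3:2 (1.500)
B = 8.03/4.54 ≈ 1.769 → 16:9 (1.778)
C = 15.10/9.29 ≈ 1.625 → golden ratio (1.618)
D = 30.20/13.50 ≈ 2.237 → root-5 (2.236)

A=3:2, B=16:9, C=golden ratio, D=root-5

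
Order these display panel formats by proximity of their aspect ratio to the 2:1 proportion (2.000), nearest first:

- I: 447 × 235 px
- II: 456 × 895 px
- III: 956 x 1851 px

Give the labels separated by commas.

II, III, I

I: 447/235 ≈ 1.902 → |1.902 − 2.000| = 0.098
II: 895/456 ≈ 1.963 → |1.963 − 2.000| = 0.037
III: 1851/956 ≈ 1.936 → |1.936 − 2.000| = 0.064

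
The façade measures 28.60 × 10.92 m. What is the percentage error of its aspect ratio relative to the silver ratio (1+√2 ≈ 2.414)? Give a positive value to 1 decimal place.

Ratio = 28.60 / 10.92 ≈ 2.6190.
Ideal silver ratio ≈ 2.4142. |2.6190 − 2.4142| / 2.4142 ≈ 8.48% → 8.5%.

8.5%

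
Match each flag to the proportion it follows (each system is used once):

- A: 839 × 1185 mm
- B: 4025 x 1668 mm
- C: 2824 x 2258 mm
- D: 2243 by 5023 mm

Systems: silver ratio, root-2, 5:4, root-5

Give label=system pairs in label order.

A = 1185/839 ≈ 1.412 → root-2 (1.414)
B = 4025/1668 ≈ 2.413 → silver ratio (2.414)
C = 2824/2258 ≈ 1.251 → 5:4 (1.250)
D = 5023/2243 ≈ 2.239 → root-5 (2.236)

A=root-2, B=silver ratio, C=5:4, D=root-5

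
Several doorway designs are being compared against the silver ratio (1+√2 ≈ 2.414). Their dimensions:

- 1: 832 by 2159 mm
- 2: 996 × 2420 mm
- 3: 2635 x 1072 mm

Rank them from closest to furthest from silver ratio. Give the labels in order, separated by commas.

2, 3, 1

Ratios: 1 = 2159 / 832 ≈ 2.595; 2 = 2420 / 996 ≈ 2.430; 3 = 2635 / 1072 ≈ 2.458.
|Δ from 2.414|: 1 0.181; 2 0.016; 3 0.044.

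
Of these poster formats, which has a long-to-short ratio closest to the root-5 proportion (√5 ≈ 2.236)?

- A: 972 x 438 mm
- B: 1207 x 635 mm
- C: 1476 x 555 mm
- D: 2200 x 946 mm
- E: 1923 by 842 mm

Ratios (long/short): A ≈ 2.219; B ≈ 1.901; C ≈ 2.659; D ≈ 2.326; E ≈ 2.284.
root-5 ≈ 2.236; option A is nearest (Δ 0.017).

A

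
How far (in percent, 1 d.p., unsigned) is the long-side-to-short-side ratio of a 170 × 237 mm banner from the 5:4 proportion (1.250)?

11.5%

Ratio = 237 / 170 ≈ 1.3941.
Ideal 5:4 = 1.2500. |1.3941 − 1.2500| / 1.2500 ≈ 11.53% → 11.5%.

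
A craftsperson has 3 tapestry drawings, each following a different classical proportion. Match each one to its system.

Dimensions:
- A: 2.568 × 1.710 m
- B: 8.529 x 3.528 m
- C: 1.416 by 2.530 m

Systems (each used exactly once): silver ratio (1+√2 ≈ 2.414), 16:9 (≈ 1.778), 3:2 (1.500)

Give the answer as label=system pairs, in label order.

Ratios: A ≈ 1.502; B ≈ 2.418; C ≈ 1.787.
Targets: silver ratio ≈ 2.414; 16:9 ≈ 1.778; 3:2 ≈ 1.500.

A=3:2, B=silver ratio, C=16:9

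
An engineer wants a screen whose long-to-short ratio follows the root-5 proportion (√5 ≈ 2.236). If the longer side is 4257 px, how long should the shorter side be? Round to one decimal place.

1903.8 px

root-5 ≈ 2.23607.
Shorter side = 4257 ÷ 2.23607 ≈ 1903.787 → 1903.8 px.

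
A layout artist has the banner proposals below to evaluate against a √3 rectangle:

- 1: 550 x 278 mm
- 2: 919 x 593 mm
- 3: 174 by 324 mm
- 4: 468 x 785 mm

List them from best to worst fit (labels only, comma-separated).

Ratios: 1 = 550 / 278 ≈ 1.978; 2 = 919 / 593 ≈ 1.550; 3 = 324 / 174 ≈ 1.862; 4 = 785 / 468 ≈ 1.677.
|Δ from 1.732|: 1 0.246; 2 0.182; 3 0.130; 4 0.055.

4, 3, 2, 1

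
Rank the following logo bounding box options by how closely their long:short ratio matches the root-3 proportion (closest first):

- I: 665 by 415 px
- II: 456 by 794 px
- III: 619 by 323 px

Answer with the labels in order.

II, I, III

I: 665/415 ≈ 1.602 → |1.602 − 1.732| = 0.130
II: 794/456 ≈ 1.741 → |1.741 − 1.732| = 0.009
III: 619/323 ≈ 1.916 → |1.916 − 1.732| = 0.184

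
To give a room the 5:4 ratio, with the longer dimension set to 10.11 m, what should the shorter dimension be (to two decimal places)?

5:4 = 1.25000.
Shorter side = 10.11 ÷ 1.25000 ≈ 8.0880 → 8.09 m.

8.09 m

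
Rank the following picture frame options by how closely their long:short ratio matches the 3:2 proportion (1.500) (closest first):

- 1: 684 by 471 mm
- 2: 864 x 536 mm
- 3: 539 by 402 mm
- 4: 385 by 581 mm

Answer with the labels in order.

4, 1, 2, 3

1: 684/471 ≈ 1.452 → |1.452 − 1.500| = 0.048
2: 864/536 ≈ 1.612 → |1.612 − 1.500| = 0.112
3: 539/402 ≈ 1.341 → |1.341 − 1.500| = 0.159
4: 581/385 ≈ 1.509 → |1.509 − 1.500| = 0.009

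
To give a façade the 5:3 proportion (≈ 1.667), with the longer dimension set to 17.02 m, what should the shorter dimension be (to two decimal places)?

5:3 ≈ 1.66667.
Shorter side = 17.02 ÷ 1.66667 ≈ 10.2120 → 10.21 m.

10.21 m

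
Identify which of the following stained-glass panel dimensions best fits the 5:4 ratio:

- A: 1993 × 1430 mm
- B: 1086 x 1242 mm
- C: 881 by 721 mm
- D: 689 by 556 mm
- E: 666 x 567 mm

D

Ratios (long/short): A ≈ 1.394; B ≈ 1.144; C ≈ 1.222; D ≈ 1.239; E ≈ 1.175.
5:4 ≈ 1.250; option D is nearest (Δ 0.011).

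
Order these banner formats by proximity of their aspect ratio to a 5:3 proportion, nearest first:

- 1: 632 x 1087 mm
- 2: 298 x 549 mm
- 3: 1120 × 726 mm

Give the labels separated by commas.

1, 3, 2

1: 1087/632 ≈ 1.720 → |1.720 − 1.667| = 0.053
2: 549/298 ≈ 1.842 → |1.842 − 1.667| = 0.175
3: 1120/726 ≈ 1.543 → |1.543 − 1.667| = 0.124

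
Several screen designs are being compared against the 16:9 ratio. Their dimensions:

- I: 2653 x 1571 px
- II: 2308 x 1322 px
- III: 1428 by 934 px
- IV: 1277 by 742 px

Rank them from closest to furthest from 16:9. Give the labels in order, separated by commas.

Ratios: I = 2653 / 1571 ≈ 1.689; II = 2308 / 1322 ≈ 1.746; III = 1428 / 934 ≈ 1.529; IV = 1277 / 742 ≈ 1.721.
|Δ from 1.778|: I 0.089; II 0.032; III 0.249; IV 0.057.

II, IV, I, III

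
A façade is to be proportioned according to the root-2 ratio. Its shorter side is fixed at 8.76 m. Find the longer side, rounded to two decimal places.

root-2 ≈ 1.41421.
Longer side = 8.76 × 1.41421 ≈ 12.3885 → 12.39 m.

12.39 m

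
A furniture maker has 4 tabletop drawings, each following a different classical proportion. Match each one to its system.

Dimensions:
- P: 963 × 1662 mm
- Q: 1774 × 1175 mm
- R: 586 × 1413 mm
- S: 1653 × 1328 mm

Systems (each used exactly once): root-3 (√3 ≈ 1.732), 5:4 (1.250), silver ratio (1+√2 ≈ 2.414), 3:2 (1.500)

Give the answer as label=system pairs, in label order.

P = 1662/963 ≈ 1.726 → root-3 (1.732)
Q = 1774/1175 ≈ 1.510 → 3:2 (1.500)
R = 1413/586 ≈ 2.411 → silver ratio (2.414)
S = 1653/1328 ≈ 1.245 → 5:4 (1.250)

P=root-3, Q=3:2, R=silver ratio, S=5:4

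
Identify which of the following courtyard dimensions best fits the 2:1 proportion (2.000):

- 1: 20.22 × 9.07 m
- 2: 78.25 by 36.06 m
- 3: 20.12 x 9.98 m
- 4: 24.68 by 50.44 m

3

Target 2:1 ≈ 2.000.
1: 2.229 (Δ0.229)  2: 2.170 (Δ0.170)  3: 2.016 (Δ0.016)  4: 2.044 (Δ0.044)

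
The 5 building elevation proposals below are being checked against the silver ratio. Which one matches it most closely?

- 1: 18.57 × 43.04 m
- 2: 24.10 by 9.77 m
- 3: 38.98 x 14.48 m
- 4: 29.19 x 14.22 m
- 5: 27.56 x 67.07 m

Ratios (long/short): 1 ≈ 2.318; 2 ≈ 2.467; 3 ≈ 2.692; 4 ≈ 2.053; 5 ≈ 2.434.
silver ratio ≈ 2.414; option 5 is nearest (Δ 0.020).

5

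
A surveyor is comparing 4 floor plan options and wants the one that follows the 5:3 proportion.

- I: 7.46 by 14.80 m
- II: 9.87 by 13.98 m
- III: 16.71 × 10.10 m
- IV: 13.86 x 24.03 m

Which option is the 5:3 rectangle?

Target 5:3 ≈ 1.667.
I: 1.984 (Δ0.317)  II: 1.416 (Δ0.251)  III: 1.654 (Δ0.013)  IV: 1.734 (Δ0.067)

III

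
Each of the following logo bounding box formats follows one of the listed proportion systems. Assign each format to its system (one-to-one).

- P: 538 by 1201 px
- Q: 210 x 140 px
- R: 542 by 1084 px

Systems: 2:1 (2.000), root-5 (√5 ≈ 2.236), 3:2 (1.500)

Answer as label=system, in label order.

P=root-5, Q=3:2, R=2:1

Ratios: P ≈ 2.232; Q ≈ 1.500; R ≈ 2.000.
Targets: 2:1 ≈ 2.000; root-5 ≈ 2.236; 3:2 ≈ 1.500.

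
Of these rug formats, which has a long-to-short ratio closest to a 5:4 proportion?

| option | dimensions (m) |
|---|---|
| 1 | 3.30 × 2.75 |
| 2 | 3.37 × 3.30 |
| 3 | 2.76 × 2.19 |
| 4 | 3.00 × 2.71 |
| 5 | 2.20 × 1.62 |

Target 5:4 ≈ 1.250.
1: 1.200 (Δ0.050)  2: 1.021 (Δ0.229)  3: 1.260 (Δ0.010)  4: 1.107 (Δ0.143)  5: 1.358 (Δ0.108)

3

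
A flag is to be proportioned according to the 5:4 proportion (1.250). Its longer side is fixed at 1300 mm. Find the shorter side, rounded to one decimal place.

1040.0 mm

5:4 = 1.25000.
Shorter side = 1300 ÷ 1.25000 ≈ 1040.000 → 1040.0 mm.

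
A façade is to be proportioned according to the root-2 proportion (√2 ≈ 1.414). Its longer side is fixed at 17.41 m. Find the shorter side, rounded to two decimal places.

12.31 m

root-2 ≈ 1.41421.
Shorter side = 17.41 ÷ 1.41421 ≈ 12.3108 → 12.31 m.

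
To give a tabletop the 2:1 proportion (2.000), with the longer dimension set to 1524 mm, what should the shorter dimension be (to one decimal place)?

762.0 mm

2:1 = 2.00000.
Shorter side = 1524 ÷ 2.00000 ≈ 762.000 → 762.0 mm.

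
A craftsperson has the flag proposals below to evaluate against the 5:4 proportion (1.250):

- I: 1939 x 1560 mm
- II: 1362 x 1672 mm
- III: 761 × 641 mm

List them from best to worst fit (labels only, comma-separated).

I, II, III

I: 1939/1560 ≈ 1.243 → |1.243 − 1.250| = 0.007
II: 1672/1362 ≈ 1.228 → |1.228 − 1.250| = 0.022
III: 761/641 ≈ 1.187 → |1.187 − 1.250| = 0.063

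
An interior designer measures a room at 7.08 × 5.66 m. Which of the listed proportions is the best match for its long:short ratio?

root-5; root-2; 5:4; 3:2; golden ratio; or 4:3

Ratio = 7.08 / 5.66 ≈ 1.251.
Distances: root-5 2.236 (Δ 0.985); root-2 1.414 (Δ 0.163); 5:4 1.250 (Δ 0.001); 3:2 1.500 (Δ 0.249); golden ratio 1.618 (Δ 0.367); 4:3 1.333 (Δ 0.082).

5:4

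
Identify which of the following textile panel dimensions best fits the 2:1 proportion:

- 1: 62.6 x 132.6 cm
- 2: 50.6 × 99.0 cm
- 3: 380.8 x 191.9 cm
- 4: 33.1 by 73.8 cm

Ratios (long/short): 1 ≈ 2.118; 2 ≈ 1.957; 3 ≈ 1.984; 4 ≈ 2.230.
2:1 ≈ 2.000; option 3 is nearest (Δ 0.016).

3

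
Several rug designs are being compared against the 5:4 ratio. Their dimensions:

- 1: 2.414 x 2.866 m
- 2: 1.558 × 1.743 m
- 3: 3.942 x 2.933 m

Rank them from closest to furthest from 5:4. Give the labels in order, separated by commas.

1, 3, 2

1: 2.866/2.414 ≈ 1.187 → |1.187 − 1.250| = 0.063
2: 1.743/1.558 ≈ 1.119 → |1.119 − 1.250| = 0.131
3: 3.942/2.933 ≈ 1.344 → |1.344 − 1.250| = 0.094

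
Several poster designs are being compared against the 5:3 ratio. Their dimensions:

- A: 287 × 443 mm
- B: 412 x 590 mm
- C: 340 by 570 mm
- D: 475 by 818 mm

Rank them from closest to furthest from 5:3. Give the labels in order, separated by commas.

C, D, A, B

Ratios: A = 443 / 287 ≈ 1.544; B = 590 / 412 ≈ 1.432; C = 570 / 340 ≈ 1.676; D = 818 / 475 ≈ 1.722.
|Δ from 1.667|: A 0.123; B 0.235; C 0.009; D 0.055.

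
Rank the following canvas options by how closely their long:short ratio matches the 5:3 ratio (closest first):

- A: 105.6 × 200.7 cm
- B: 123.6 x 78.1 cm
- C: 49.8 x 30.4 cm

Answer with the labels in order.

C, B, A

A: 200.7/105.6 ≈ 1.901 → |1.901 − 1.667| = 0.234
B: 123.6/78.1 ≈ 1.583 → |1.583 − 1.667| = 0.084
C: 49.8/30.4 ≈ 1.638 → |1.638 − 1.667| = 0.029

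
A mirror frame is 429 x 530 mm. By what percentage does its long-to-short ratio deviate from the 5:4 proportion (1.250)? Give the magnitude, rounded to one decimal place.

1.2%

Ratio = 530 / 429 ≈ 1.2354.
Ideal 5:4 = 1.2500. |1.2354 − 1.2500| / 1.2500 ≈ 1.17% → 1.2%.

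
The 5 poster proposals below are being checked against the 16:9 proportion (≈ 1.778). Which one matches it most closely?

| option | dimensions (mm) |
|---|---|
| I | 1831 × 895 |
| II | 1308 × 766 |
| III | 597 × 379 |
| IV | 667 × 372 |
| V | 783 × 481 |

Target 16:9 ≈ 1.778.
I: 2.046 (Δ0.268)  II: 1.708 (Δ0.070)  III: 1.575 (Δ0.203)  IV: 1.793 (Δ0.015)  V: 1.628 (Δ0.150)

IV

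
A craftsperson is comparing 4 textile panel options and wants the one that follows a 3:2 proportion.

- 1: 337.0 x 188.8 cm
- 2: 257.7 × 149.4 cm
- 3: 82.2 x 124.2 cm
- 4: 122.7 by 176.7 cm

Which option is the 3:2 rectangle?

Ratios (long/short): 1 ≈ 1.785; 2 ≈ 1.725; 3 ≈ 1.511; 4 ≈ 1.440.
3:2 ≈ 1.500; option 3 is nearest (Δ 0.011).

3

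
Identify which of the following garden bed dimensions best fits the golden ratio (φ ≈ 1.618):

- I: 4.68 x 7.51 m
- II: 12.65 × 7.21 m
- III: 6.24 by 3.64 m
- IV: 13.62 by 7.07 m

Target golden ratio ≈ 1.618.
I: 1.605 (Δ0.013)  II: 1.755 (Δ0.137)  III: 1.714 (Δ0.096)  IV: 1.926 (Δ0.308)

I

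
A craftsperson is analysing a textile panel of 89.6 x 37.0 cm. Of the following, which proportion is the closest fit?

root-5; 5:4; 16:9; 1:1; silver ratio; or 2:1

Ratio = 89.6 / 37.0 ≈ 2.422.
Distances: root-5 2.236 (Δ 0.186); 5:4 1.250 (Δ 1.172); 16:9 1.778 (Δ 0.644); 1:1 1.000 (Δ 1.422); silver ratio 2.414 (Δ 0.008); 2:1 2.000 (Δ 0.422).

silver ratio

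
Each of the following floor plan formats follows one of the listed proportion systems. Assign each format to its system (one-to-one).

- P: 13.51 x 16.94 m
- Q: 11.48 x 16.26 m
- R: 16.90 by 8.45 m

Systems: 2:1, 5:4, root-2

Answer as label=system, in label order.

Ratios: P ≈ 1.254; Q ≈ 1.416; R ≈ 2.000.
Targets: 2:1 ≈ 2.000; 5:4 ≈ 1.250; root-2 ≈ 1.414.

P=5:4, Q=root-2, R=2:1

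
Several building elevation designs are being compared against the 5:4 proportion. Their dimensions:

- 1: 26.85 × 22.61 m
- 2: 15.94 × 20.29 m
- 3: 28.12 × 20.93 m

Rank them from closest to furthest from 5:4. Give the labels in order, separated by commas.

2, 1, 3

1: 26.85/22.61 ≈ 1.188 → |1.188 − 1.250| = 0.062
2: 20.29/15.94 ≈ 1.273 → |1.273 − 1.250| = 0.023
3: 28.12/20.93 ≈ 1.344 → |1.344 − 1.250| = 0.094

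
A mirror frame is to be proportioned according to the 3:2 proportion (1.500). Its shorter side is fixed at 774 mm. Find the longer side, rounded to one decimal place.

3:2 = 1.50000.
Longer side = 774 × 1.50000 ≈ 1161.000 → 1161.0 mm.

1161.0 mm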